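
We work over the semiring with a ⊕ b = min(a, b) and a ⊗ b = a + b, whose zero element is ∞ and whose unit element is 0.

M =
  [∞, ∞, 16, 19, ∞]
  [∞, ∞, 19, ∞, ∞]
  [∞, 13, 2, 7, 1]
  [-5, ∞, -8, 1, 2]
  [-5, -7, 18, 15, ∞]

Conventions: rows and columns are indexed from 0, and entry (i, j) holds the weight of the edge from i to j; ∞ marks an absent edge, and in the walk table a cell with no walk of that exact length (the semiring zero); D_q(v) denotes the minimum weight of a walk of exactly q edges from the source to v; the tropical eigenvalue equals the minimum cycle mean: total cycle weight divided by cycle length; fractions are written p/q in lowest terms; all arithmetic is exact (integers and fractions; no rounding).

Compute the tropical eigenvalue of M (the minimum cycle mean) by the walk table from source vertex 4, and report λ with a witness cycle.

q=0: [∞, ∞, ∞, ∞, 0]
q=1: [-5, -7, 18, 15, ∞]
q=2: [10, 31, 7, 14, 17]
q=3: [9, 10, 6, 14, 8]
q=4: [3, 1, 6, 13, 7]
q=5: [2, 0, 5, 13, 7]
Optimal cycle mean attained by: cycle 2->3->2, total 7 + (-8), length 2.
Answer: λ = -1/2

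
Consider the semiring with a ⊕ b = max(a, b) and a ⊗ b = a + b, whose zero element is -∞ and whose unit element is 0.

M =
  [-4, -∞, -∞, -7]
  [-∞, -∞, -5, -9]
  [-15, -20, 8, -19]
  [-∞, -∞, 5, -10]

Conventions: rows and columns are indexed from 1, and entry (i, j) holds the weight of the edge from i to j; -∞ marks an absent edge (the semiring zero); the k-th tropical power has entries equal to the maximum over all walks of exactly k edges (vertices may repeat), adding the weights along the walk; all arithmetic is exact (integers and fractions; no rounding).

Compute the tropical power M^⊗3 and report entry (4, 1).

M^⊗2:
  [-8, -∞, -2, -11]
  [-20, -25, 3, -19]
  [-7, -12, 16, -11]
  [-10, -15, 13, -14]
M^⊗3:
  [-12, -22, 6, -15]
  [-12, -17, 11, -16]
  [1, -4, 24, -3]
  [-2, -7, 21, -6]
Key observation: the optimum is the walk 4->3->3->1, with weight 5 + 8 + (-15) = -2.
Optimal value attained by: walk 4->3->3->1.
Answer: (M^⊗3)[4][1] = -2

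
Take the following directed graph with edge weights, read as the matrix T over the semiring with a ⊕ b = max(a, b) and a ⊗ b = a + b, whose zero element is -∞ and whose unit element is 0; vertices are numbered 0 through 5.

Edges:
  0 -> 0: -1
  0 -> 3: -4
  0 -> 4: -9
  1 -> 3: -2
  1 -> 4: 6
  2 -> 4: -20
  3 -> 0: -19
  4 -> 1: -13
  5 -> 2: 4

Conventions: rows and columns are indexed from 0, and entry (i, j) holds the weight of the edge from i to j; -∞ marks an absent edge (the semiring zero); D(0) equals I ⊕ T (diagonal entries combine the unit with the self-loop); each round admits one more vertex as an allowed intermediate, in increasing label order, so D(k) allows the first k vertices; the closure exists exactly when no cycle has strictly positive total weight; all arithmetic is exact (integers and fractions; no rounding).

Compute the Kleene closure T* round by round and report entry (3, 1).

D(0):
  [0, -∞, -∞, -4, -9, -∞]
  [-∞, 0, -∞, -2, 6, -∞]
  [-∞, -∞, 0, -∞, -20, -∞]
  [-19, -∞, -∞, 0, -∞, -∞]
  [-∞, -13, -∞, -∞, 0, -∞]
  [-∞, -∞, 4, -∞, -∞, 0]
D(1):
  [0, -∞, -∞, -4, -9, -∞]
  [-∞, 0, -∞, -2, 6, -∞]
  [-∞, -∞, 0, -∞, -20, -∞]
  [-19, -∞, -∞, 0, -28, -∞]
  [-∞, -13, -∞, -∞, 0, -∞]
  [-∞, -∞, 4, -∞, -∞, 0]
D(2):
  [0, -∞, -∞, -4, -9, -∞]
  [-∞, 0, -∞, -2, 6, -∞]
  [-∞, -∞, 0, -∞, -20, -∞]
  [-19, -∞, -∞, 0, -28, -∞]
  [-∞, -13, -∞, -15, 0, -∞]
  [-∞, -∞, 4, -∞, -∞, 0]
D(3):
  [0, -∞, -∞, -4, -9, -∞]
  [-∞, 0, -∞, -2, 6, -∞]
  [-∞, -∞, 0, -∞, -20, -∞]
  [-19, -∞, -∞, 0, -28, -∞]
  [-∞, -13, -∞, -15, 0, -∞]
  [-∞, -∞, 4, -∞, -16, 0]
D(4):
  [0, -∞, -∞, -4, -9, -∞]
  [-21, 0, -∞, -2, 6, -∞]
  [-∞, -∞, 0, -∞, -20, -∞]
  [-19, -∞, -∞, 0, -28, -∞]
  [-34, -13, -∞, -15, 0, -∞]
  [-∞, -∞, 4, -∞, -16, 0]
D(5):
  [0, -22, -∞, -4, -9, -∞]
  [-21, 0, -∞, -2, 6, -∞]
  [-54, -33, 0, -35, -20, -∞]
  [-19, -41, -∞, 0, -28, -∞]
  [-34, -13, -∞, -15, 0, -∞]
  [-50, -29, 4, -31, -16, 0]
D(6):
  [0, -22, -∞, -4, -9, -∞]
  [-21, 0, -∞, -2, 6, -∞]
  [-54, -33, 0, -35, -20, -∞]
  [-19, -41, -∞, 0, -28, -∞]
  [-34, -13, -∞, -15, 0, -∞]
  [-50, -29, 4, -31, -16, 0]
Answer: T*[3][1] = -41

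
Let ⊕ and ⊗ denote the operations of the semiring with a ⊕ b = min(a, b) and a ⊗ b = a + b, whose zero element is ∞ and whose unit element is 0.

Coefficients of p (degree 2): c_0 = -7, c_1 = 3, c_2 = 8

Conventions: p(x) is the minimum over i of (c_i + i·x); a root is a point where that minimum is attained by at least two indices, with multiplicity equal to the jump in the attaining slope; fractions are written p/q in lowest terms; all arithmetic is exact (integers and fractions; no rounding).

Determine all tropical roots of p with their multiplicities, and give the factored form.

hull edge (i=0, c=-7) to (i=2, c=8): slope 15/2, span 2
Factored form: p(x) = 8 ⊗ (x ⊕ (-15/2)) ⊗ (x ⊕ (-15/2))
Answer: roots = -15/2 (mult 2)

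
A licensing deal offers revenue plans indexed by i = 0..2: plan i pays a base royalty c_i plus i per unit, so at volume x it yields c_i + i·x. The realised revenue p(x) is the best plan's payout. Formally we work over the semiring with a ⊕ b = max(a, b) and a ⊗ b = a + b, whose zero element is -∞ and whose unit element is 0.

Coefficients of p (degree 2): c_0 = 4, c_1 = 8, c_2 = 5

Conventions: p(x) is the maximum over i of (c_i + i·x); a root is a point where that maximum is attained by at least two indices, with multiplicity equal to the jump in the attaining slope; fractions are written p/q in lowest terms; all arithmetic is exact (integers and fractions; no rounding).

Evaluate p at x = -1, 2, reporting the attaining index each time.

p(-1) = max(4+0·(-1)=4, 8+1·(-1)=7, 5+2·(-1)=3) = 7 (attained by i=1)
p(2) = max(4+0·2=4, 8+1·2=10, 5+2·2=9) = 10 (attained by i=1)
Answer: p(-1) = 7; p(2) = 10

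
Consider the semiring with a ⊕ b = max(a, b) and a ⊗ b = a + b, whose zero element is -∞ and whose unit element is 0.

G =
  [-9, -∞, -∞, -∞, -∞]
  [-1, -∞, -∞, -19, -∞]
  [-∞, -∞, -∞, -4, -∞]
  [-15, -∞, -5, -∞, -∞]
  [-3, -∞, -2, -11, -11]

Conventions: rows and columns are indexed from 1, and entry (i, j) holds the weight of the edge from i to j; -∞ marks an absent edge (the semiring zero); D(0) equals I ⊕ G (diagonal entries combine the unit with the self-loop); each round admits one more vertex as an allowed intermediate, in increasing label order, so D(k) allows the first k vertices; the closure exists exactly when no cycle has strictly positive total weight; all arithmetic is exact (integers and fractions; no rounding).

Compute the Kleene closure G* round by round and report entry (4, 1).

D(0):
  [0, -∞, -∞, -∞, -∞]
  [-1, 0, -∞, -19, -∞]
  [-∞, -∞, 0, -4, -∞]
  [-15, -∞, -5, 0, -∞]
  [-3, -∞, -2, -11, 0]
D(1):
  [0, -∞, -∞, -∞, -∞]
  [-1, 0, -∞, -19, -∞]
  [-∞, -∞, 0, -4, -∞]
  [-15, -∞, -5, 0, -∞]
  [-3, -∞, -2, -11, 0]
D(2):
  [0, -∞, -∞, -∞, -∞]
  [-1, 0, -∞, -19, -∞]
  [-∞, -∞, 0, -4, -∞]
  [-15, -∞, -5, 0, -∞]
  [-3, -∞, -2, -11, 0]
D(3):
  [0, -∞, -∞, -∞, -∞]
  [-1, 0, -∞, -19, -∞]
  [-∞, -∞, 0, -4, -∞]
  [-15, -∞, -5, 0, -∞]
  [-3, -∞, -2, -6, 0]
D(4):
  [0, -∞, -∞, -∞, -∞]
  [-1, 0, -24, -19, -∞]
  [-19, -∞, 0, -4, -∞]
  [-15, -∞, -5, 0, -∞]
  [-3, -∞, -2, -6, 0]
D(5):
  [0, -∞, -∞, -∞, -∞]
  [-1, 0, -24, -19, -∞]
  [-19, -∞, 0, -4, -∞]
  [-15, -∞, -5, 0, -∞]
  [-3, -∞, -2, -6, 0]
Answer: G*[4][1] = -15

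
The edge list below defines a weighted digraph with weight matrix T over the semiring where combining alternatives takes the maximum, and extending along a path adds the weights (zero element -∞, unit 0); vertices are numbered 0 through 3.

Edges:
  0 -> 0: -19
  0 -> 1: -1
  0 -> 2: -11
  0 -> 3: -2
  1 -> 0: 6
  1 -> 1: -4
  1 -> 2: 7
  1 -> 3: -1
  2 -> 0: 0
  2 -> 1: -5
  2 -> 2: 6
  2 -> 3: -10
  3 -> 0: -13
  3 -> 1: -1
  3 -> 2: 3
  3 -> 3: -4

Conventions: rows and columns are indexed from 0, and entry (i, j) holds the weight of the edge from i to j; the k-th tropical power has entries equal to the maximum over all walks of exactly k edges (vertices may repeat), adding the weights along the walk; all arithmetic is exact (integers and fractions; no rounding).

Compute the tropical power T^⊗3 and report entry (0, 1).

T^⊗2:
  [5, -3, 6, -2]
  [7, 5, 13, 4]
  [6, 1, 12, -2]
  [5, -2, 9, -2]
T^⊗3:
  [6, 4, 12, 3]
  [13, 8, 19, 5]
  [12, 7, 18, 4]
  [9, 4, 15, 3]
Key observation: the optimum is the walk 0->1->0->1, with weight (-1) + 6 + (-1) = 4.
Optimal value attained by: walk 0->1->0->1.
Answer: (T^⊗3)[0][1] = 4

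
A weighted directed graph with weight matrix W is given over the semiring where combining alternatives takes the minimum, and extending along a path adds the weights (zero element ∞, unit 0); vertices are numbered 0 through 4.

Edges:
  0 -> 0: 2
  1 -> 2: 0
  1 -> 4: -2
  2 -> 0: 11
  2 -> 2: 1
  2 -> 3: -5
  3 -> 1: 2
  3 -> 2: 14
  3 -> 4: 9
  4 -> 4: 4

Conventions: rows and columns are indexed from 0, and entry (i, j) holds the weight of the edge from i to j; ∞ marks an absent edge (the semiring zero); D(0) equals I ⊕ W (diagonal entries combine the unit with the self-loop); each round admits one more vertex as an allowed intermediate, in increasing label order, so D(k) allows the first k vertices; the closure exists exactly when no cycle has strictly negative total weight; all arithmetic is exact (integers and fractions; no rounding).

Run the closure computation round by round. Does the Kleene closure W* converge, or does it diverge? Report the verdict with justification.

D(0):
  [0, ∞, ∞, ∞, ∞]
  [∞, 0, 0, ∞, -2]
  [11, ∞, 0, -5, ∞]
  [∞, 2, 14, 0, 9]
  [∞, ∞, ∞, ∞, 0]
D(1):
  [0, ∞, ∞, ∞, ∞]
  [∞, 0, 0, ∞, -2]
  [11, ∞, 0, -5, ∞]
  [∞, 2, 14, 0, 9]
  [∞, ∞, ∞, ∞, 0]
D(2):
  [0, ∞, ∞, ∞, ∞]
  [∞, 0, 0, ∞, -2]
  [11, ∞, 0, -5, ∞]
  [∞, 2, 2, 0, 0]
  [∞, ∞, ∞, ∞, 0]
Detection: at round 3, diagonal entry (3, 3) turns strictly negative.
Key observation: the cycle 3->1->2->3 has total weight 2 + 0 + (-5), which is strictly negative.
Answer: DIVERGES — negative cycle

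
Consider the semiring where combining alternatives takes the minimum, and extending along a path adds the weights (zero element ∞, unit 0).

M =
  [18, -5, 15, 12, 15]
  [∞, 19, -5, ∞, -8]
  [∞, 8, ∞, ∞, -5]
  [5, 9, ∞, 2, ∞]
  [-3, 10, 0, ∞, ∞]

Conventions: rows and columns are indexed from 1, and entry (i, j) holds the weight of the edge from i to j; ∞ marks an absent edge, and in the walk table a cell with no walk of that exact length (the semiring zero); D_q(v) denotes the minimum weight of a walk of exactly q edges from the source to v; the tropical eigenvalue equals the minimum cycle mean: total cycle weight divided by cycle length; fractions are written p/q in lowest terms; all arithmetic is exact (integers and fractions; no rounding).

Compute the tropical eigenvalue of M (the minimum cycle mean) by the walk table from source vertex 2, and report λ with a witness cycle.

q=0: [∞, 0, ∞, ∞, ∞]
q=1: [∞, 19, -5, ∞, -8]
q=2: [-11, 2, -8, ∞, -10]
q=3: [-13, -16, -10, 1, -13]
q=4: [-16, -18, -21, -1, -24]
q=5: [-27, -21, -24, -4, -26]
Optimal cycle mean attained by: cycle 1->2->5->1, total (-5) + (-8) + (-3), length 3.
Answer: λ = -16/3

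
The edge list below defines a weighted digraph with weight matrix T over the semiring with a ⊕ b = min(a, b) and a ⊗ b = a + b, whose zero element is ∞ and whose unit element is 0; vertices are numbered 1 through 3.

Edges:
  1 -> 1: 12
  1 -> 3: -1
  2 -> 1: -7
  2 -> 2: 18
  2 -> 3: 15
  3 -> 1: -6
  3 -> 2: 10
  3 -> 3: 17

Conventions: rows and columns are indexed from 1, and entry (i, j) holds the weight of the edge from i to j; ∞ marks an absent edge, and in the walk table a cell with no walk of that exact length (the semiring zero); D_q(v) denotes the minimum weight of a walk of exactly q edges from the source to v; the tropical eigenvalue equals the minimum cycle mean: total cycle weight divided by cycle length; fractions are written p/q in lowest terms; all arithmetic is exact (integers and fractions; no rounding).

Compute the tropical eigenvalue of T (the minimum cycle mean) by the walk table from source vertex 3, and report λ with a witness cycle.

q=0: [∞, ∞, 0]
q=1: [-6, 10, 17]
q=2: [3, 27, -7]
q=3: [-13, 3, 2]
Optimal cycle mean attained by: cycle 1->3->1, total (-1) + (-6), length 2.
Answer: λ = -7/2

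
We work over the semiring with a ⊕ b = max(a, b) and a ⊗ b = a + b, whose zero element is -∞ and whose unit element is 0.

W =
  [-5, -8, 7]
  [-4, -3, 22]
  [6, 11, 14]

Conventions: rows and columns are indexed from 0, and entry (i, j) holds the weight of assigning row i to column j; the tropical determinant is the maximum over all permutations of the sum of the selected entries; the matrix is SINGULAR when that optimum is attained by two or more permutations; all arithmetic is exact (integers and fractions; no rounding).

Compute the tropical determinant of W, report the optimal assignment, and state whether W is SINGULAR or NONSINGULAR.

σ = (0, 1, 2): (-5) + (-3) + 14 = 6
σ = (0, 2, 1): (-5) + 22 + 11 = 28
σ = (1, 0, 2): (-8) + (-4) + 14 = 2
σ = (1, 2, 0): (-8) + 22 + 6 = 20
σ = (2, 0, 1): 7 + (-4) + 11 = 14
σ = (2, 1, 0): 7 + (-3) + 6 = 10
Optimal value attained by: σ = (0, 2, 1).
Answer: det⊕(W) = 28; verdict: NONSINGULAR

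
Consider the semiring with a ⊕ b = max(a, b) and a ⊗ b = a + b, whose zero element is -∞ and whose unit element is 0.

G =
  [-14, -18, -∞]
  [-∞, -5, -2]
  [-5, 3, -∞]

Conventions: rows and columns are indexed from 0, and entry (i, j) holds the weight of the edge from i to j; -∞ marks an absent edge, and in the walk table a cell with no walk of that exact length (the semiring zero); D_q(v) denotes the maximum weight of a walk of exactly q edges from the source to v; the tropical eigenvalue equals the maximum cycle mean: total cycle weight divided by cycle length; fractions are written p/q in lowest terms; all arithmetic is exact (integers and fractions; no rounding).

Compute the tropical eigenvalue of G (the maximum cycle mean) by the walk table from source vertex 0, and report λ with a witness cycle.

q=0: [0, -∞, -∞]
q=1: [-14, -18, -∞]
q=2: [-28, -23, -20]
q=3: [-25, -17, -25]
Optimal cycle mean attained by: cycle 1->2->1, total (-2) + 3, length 2.
Answer: λ = 1/2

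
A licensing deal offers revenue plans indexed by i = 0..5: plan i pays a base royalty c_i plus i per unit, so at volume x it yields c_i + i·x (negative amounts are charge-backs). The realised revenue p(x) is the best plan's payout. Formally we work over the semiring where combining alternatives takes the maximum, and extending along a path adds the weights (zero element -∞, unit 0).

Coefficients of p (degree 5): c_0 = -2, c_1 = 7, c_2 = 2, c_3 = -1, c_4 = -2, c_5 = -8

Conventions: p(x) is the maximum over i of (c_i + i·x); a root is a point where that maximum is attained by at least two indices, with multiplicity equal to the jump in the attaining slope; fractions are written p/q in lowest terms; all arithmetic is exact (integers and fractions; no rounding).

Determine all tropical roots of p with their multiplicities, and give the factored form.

hull edge (i=0, c=-2) to (i=1, c=7): slope 9, span 1
hull edge (i=1, c=7) to (i=4, c=-2): slope -3, span 3
hull edge (i=4, c=-2) to (i=5, c=-8): slope -6, span 1
Factored form: p(x) = -8 ⊗ (x ⊕ (-9)) ⊗ (x ⊕ 3) ⊗ (x ⊕ 3) ⊗ (x ⊕ 3) ⊗ (x ⊕ 6)
Answer: roots = -9 (mult 1), 3 (mult 3), 6 (mult 1)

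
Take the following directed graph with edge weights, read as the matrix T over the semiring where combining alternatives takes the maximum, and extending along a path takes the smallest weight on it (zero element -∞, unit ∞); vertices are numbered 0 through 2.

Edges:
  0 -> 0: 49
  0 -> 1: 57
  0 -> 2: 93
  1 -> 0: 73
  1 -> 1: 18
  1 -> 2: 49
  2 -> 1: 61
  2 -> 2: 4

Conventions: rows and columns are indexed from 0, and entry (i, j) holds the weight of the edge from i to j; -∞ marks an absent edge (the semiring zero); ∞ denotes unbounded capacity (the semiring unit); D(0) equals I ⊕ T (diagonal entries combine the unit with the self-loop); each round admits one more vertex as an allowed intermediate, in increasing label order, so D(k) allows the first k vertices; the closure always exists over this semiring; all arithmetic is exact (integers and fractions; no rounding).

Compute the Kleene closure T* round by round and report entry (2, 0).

D(0):
  [∞, 57, 93]
  [73, ∞, 49]
  [-∞, 61, ∞]
D(1):
  [∞, 57, 93]
  [73, ∞, 73]
  [-∞, 61, ∞]
D(2):
  [∞, 57, 93]
  [73, ∞, 73]
  [61, 61, ∞]
D(3):
  [∞, 61, 93]
  [73, ∞, 73]
  [61, 61, ∞]
Answer: T*[2][0] = 61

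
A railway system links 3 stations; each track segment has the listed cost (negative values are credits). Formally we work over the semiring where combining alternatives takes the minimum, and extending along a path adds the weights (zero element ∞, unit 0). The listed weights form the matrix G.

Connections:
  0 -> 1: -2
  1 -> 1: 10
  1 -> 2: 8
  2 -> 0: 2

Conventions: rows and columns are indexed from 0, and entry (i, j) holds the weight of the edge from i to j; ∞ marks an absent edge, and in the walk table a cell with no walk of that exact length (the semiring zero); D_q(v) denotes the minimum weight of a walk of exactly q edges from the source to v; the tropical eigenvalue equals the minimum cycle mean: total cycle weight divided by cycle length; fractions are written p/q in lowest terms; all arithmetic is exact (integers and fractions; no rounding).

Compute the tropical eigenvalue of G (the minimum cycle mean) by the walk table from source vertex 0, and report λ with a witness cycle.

q=0: [0, ∞, ∞]
q=1: [∞, -2, ∞]
q=2: [∞, 8, 6]
q=3: [8, 18, 16]
Optimal cycle mean attained by: cycle 0->1->2->0, total (-2) + 8 + 2, length 3.
Answer: λ = 8/3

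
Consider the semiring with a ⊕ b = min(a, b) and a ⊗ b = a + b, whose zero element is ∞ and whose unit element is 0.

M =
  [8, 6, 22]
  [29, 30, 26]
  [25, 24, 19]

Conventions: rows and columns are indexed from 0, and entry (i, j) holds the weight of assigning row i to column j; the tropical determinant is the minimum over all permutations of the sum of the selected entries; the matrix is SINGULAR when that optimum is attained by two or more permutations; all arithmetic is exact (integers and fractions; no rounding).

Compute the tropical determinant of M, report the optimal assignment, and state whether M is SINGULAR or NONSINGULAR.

σ = (0, 1, 2): 8 + 30 + 19 = 57
σ = (0, 2, 1): 8 + 26 + 24 = 58
σ = (1, 0, 2): 6 + 29 + 19 = 54
σ = (1, 2, 0): 6 + 26 + 25 = 57
σ = (2, 0, 1): 22 + 29 + 24 = 75
σ = (2, 1, 0): 22 + 30 + 25 = 77
Optimal value attained by: σ = (1, 0, 2).
Answer: det⊕(M) = 54; verdict: NONSINGULAR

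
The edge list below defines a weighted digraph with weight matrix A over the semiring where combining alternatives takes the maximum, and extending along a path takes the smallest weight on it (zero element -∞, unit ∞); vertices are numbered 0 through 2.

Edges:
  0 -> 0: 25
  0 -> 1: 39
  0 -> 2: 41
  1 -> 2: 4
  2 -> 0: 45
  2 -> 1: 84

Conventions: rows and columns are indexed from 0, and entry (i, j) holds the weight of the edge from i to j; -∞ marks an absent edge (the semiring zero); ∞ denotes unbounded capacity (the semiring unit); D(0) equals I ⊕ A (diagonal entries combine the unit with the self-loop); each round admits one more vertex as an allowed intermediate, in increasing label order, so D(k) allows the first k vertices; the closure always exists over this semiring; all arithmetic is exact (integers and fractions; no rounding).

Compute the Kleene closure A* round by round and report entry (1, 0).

D(0):
  [∞, 39, 41]
  [-∞, ∞, 4]
  [45, 84, ∞]
D(1):
  [∞, 39, 41]
  [-∞, ∞, 4]
  [45, 84, ∞]
D(2):
  [∞, 39, 41]
  [-∞, ∞, 4]
  [45, 84, ∞]
D(3):
  [∞, 41, 41]
  [4, ∞, 4]
  [45, 84, ∞]
Answer: A*[1][0] = 4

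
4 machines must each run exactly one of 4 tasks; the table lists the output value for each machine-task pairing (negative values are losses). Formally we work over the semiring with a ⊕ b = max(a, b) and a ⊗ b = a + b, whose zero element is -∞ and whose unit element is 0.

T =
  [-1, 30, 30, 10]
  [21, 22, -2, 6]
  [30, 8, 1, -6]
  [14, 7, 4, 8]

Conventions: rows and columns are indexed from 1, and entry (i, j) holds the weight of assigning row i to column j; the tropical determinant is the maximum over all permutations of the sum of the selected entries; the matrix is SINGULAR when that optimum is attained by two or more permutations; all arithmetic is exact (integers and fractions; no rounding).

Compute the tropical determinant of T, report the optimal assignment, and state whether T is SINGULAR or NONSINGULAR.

σ = (1, 2, 3, 4): (-1) + 22 + 1 + 8 = 30
σ = (1, 2, 4, 3): (-1) + 22 + (-6) + 4 = 19
σ = (1, 3, 2, 4): (-1) + (-2) + 8 + 8 = 13
σ = (1, 3, 4, 2): (-1) + (-2) + (-6) + 7 = -2
σ = (1, 4, 2, 3): (-1) + 6 + 8 + 4 = 17
σ = (1, 4, 3, 2): (-1) + 6 + 1 + 7 = 13
σ = (2, 1, 3, 4): 30 + 21 + 1 + 8 = 60
σ = (2, 1, 4, 3): 30 + 21 + (-6) + 4 = 49
σ = (2, 3, 1, 4): 30 + (-2) + 30 + 8 = 66
σ = (2, 3, 4, 1): 30 + (-2) + (-6) + 14 = 36
σ = (2, 4, 1, 3): 30 + 6 + 30 + 4 = 70
σ = (2, 4, 3, 1): 30 + 6 + 1 + 14 = 51
σ = (3, 1, 2, 4): 30 + 21 + 8 + 8 = 67
σ = (3, 1, 4, 2): 30 + 21 + (-6) + 7 = 52
σ = (3, 2, 1, 4): 30 + 22 + 30 + 8 = 90
σ = (3, 2, 4, 1): 30 + 22 + (-6) + 14 = 60
σ = (3, 4, 1, 2): 30 + 6 + 30 + 7 = 73
σ = (3, 4, 2, 1): 30 + 6 + 8 + 14 = 58
σ = (4, 1, 2, 3): 10 + 21 + 8 + 4 = 43
σ = (4, 1, 3, 2): 10 + 21 + 1 + 7 = 39
σ = (4, 2, 1, 3): 10 + 22 + 30 + 4 = 66
σ = (4, 2, 3, 1): 10 + 22 + 1 + 14 = 47
σ = (4, 3, 1, 2): 10 + (-2) + 30 + 7 = 45
σ = (4, 3, 2, 1): 10 + (-2) + 8 + 14 = 30
Optimal value attained by: σ = (3, 2, 1, 4).
Answer: det⊕(T) = 90; verdict: NONSINGULAR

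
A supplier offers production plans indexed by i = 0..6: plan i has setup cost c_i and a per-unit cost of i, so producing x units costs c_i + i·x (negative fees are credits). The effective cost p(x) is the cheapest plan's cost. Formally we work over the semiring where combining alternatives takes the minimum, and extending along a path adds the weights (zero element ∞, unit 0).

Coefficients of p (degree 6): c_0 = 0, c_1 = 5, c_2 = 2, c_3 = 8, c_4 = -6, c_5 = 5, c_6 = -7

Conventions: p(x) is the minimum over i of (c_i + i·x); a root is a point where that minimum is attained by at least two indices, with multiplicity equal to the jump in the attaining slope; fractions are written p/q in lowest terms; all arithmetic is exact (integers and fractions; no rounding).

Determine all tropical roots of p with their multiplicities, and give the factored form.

hull edge (i=0, c=0) to (i=4, c=-6): slope -3/2, span 4
hull edge (i=4, c=-6) to (i=6, c=-7): slope -1/2, span 2
Factored form: p(x) = -7 ⊗ (x ⊕ 1/2) ⊗ (x ⊕ 1/2) ⊗ (x ⊕ 3/2) ⊗ (x ⊕ 3/2) ⊗ (x ⊕ 3/2) ⊗ (x ⊕ 3/2)
Answer: roots = 1/2 (mult 2), 3/2 (mult 4)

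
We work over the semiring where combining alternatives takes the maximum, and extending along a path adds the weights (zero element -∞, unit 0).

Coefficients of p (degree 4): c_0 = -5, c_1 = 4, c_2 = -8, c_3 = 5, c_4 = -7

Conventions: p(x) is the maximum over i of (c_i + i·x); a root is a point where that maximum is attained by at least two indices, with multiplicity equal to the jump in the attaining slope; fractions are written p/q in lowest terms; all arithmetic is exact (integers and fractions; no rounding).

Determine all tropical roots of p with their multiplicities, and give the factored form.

hull edge (i=0, c=-5) to (i=1, c=4): slope 9, span 1
hull edge (i=1, c=4) to (i=3, c=5): slope 1/2, span 2
hull edge (i=3, c=5) to (i=4, c=-7): slope -12, span 1
Factored form: p(x) = -7 ⊗ (x ⊕ (-9)) ⊗ (x ⊕ (-1/2)) ⊗ (x ⊕ (-1/2)) ⊗ (x ⊕ 12)
Answer: roots = -9 (mult 1), -1/2 (mult 2), 12 (mult 1)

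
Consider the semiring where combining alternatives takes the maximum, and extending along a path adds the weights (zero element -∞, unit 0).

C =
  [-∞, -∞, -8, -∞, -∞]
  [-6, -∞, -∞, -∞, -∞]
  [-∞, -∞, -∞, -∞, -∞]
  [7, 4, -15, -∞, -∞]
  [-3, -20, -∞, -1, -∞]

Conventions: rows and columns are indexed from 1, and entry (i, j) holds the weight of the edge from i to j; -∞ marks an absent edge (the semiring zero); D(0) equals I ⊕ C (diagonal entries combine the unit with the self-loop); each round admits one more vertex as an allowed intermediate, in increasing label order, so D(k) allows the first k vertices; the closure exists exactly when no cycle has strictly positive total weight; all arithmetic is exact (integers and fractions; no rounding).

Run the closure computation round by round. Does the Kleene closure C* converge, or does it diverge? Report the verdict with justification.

D(0):
  [0, -∞, -8, -∞, -∞]
  [-6, 0, -∞, -∞, -∞]
  [-∞, -∞, 0, -∞, -∞]
  [7, 4, -15, 0, -∞]
  [-3, -20, -∞, -1, 0]
D(1):
  [0, -∞, -8, -∞, -∞]
  [-6, 0, -14, -∞, -∞]
  [-∞, -∞, 0, -∞, -∞]
  [7, 4, -1, 0, -∞]
  [-3, -20, -11, -1, 0]
D(2):
  [0, -∞, -8, -∞, -∞]
  [-6, 0, -14, -∞, -∞]
  [-∞, -∞, 0, -∞, -∞]
  [7, 4, -1, 0, -∞]
  [-3, -20, -11, -1, 0]
D(3):
  [0, -∞, -8, -∞, -∞]
  [-6, 0, -14, -∞, -∞]
  [-∞, -∞, 0, -∞, -∞]
  [7, 4, -1, 0, -∞]
  [-3, -20, -11, -1, 0]
D(4):
  [0, -∞, -8, -∞, -∞]
  [-6, 0, -14, -∞, -∞]
  [-∞, -∞, 0, -∞, -∞]
  [7, 4, -1, 0, -∞]
  [6, 3, -2, -1, 0]
D(5):
  [0, -∞, -8, -∞, -∞]
  [-6, 0, -14, -∞, -∞]
  [-∞, -∞, 0, -∞, -∞]
  [7, 4, -1, 0, -∞]
  [6, 3, -2, -1, 0]
Key observation: every diagonal entry stays at the unit through all rounds, so no improving cycle exists.
Answer: CONVERGES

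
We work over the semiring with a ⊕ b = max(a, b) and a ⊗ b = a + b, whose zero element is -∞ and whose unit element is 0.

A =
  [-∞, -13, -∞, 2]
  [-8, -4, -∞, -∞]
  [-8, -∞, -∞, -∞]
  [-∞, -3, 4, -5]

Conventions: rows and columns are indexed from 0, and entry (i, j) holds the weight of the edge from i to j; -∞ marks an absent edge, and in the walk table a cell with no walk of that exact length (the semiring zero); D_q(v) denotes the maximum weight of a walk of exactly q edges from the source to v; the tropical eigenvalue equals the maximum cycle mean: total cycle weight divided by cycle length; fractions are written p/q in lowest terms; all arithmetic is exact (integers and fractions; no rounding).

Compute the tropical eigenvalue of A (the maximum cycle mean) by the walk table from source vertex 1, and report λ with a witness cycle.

q=0: [-∞, 0, -∞, -∞]
q=1: [-8, -4, -∞, -∞]
q=2: [-12, -8, -∞, -6]
q=3: [-16, -9, -2, -10]
q=4: [-10, -13, -6, -14]
Optimal cycle mean attained by: cycle 0->3->2->0, total 2 + 4 + (-8), length 3.
Answer: λ = -2/3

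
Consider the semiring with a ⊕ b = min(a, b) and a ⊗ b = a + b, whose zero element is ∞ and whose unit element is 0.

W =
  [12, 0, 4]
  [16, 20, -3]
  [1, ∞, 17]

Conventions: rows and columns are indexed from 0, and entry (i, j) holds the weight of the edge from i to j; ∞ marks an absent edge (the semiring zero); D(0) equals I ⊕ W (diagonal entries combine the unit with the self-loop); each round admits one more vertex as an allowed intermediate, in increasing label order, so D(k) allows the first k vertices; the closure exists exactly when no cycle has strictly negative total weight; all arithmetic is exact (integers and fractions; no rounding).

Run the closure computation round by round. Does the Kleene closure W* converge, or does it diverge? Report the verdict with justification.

D(0):
  [0, 0, 4]
  [16, 0, -3]
  [1, ∞, 0]
D(1):
  [0, 0, 4]
  [16, 0, -3]
  [1, 1, 0]
Detection: at round 2, diagonal entry (2, 2) turns strictly negative.
Key observation: the cycle 2->0->1->2 has total weight 1 + 0 + (-3), which is strictly negative.
Answer: DIVERGES — negative cycle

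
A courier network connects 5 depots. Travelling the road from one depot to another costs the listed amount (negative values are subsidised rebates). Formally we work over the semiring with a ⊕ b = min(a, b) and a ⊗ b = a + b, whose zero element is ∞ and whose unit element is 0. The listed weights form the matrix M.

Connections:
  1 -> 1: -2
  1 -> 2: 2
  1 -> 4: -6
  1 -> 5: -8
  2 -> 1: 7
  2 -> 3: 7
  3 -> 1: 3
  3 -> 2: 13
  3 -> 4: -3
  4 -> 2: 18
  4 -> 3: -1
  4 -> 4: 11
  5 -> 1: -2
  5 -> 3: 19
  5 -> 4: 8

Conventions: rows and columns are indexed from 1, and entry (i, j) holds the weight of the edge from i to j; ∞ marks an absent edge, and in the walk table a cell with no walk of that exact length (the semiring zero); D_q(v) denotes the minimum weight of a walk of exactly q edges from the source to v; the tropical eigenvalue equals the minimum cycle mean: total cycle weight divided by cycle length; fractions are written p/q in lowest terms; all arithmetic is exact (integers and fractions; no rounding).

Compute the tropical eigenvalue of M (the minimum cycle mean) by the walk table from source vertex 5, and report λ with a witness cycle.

q=0: [∞, ∞, ∞, ∞, 0]
q=1: [-2, ∞, 19, 8, ∞]
q=2: [-4, 0, 7, -8, -10]
q=3: [-12, -2, -9, -10, -12]
q=4: [-14, -10, -11, -18, -20]
q=5: [-22, -12, -19, -20, -22]
Optimal cycle mean attained by: cycle 1->5->1, total (-8) + (-2), length 2.
Answer: λ = -5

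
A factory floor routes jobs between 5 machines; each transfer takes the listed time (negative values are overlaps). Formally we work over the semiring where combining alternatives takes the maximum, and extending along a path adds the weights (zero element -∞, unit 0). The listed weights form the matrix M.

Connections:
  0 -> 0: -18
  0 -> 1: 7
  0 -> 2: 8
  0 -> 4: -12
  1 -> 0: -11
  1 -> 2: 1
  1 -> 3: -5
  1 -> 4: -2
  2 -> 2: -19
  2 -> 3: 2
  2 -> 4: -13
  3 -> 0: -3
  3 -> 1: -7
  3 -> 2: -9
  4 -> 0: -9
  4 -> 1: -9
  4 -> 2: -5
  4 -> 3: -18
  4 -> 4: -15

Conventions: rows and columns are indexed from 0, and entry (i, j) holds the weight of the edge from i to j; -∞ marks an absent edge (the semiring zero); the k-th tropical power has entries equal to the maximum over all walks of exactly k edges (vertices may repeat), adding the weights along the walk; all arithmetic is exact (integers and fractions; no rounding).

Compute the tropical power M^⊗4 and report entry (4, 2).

M^⊗2:
  [-4, -11, 8, 10, 5]
  [-8, -4, -3, 3, -12]
  [-1, -5, -7, -17, -28]
  [-18, 4, 5, -7, -9]
  [-20, -2, -1, -3, -11]
M^⊗3:
  [7, 3, 4, 10, -5]
  [0, -1, 0, -1, -6]
  [-16, 6, 7, -5, -7]
  [-7, -11, 5, 7, 2]
  [-6, -10, -1, 1, -4]
M^⊗4:
  [7, 14, 15, 6, 1]
  [-4, 7, 8, 2, -3]
  [-5, -9, 7, 9, 4]
  [4, 0, 1, 7, -8]
  [-2, 1, 2, 1, -12]
Key observation: the optimum is the walk 4->2->3->0->2, with weight (-5) + 2 + (-3) + 8 = 2.
Optimal value attained by: walk 4->2->3->0->2.
Answer: (M^⊗4)[4][2] = 2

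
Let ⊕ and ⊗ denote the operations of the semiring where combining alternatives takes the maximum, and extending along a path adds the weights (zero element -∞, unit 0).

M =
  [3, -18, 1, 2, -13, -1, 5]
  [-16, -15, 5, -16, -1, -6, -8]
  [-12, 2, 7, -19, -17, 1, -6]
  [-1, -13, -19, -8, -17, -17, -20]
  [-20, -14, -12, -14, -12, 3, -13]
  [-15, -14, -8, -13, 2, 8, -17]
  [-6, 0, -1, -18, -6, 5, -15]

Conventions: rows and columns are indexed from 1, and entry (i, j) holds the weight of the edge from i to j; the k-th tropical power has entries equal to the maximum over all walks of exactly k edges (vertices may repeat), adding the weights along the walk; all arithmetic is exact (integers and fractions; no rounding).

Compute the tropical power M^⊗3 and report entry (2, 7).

M^⊗2:
  [6, 5, 8, 5, 1, 10, 8]
  [-7, 7, 12, -14, -4, 6, -1]
  [-5, 9, 14, -10, 3, 9, 1]
  [2, -17, 0, 1, -14, -2, 4]
  [-12, -10, -5, -10, 5, 11, -14]
  [-7, -6, 0, -5, 10, 16, -9]
  [-3, 1, 6, -4, 7, 13, -1]
M^⊗3:
  [9, 10, 15, 8, 12, 18, 11]
  [0, 14, 19, -5, 8, 14, 6]
  [2, 16, 21, -3, 11, 17, 8]
  [5, 4, 7, 4, 0, 9, 7]
  [-4, -3, 3, -2, 13, 19, -6]
  [1, 2, 8, 3, 18, 24, -1]
  [0, 8, 13, 0, 15, 21, 2]
Key observation: the optimum is the walk 2->3->3->7, with weight 5 + 7 + (-6) = 6.
Optimal value attained by: walk 2->3->3->7.
Answer: (M^⊗3)[2][7] = 6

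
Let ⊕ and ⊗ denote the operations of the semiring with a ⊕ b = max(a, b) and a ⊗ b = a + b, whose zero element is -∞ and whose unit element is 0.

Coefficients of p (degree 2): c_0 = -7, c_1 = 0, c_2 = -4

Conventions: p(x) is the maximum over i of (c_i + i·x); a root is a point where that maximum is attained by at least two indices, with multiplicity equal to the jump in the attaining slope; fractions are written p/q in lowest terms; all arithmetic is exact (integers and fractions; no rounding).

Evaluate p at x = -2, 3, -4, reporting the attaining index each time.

p(-2) = max(-7+0·(-2)=-7, 0+1·(-2)=-2, -4+2·(-2)=-8) = -2 (attained by i=1)
p(3) = max(-7+0·3=-7, 0+1·3=3, -4+2·3=2) = 3 (attained by i=1)
p(-4) = max(-7+0·(-4)=-7, 0+1·(-4)=-4, -4+2·(-4)=-12) = -4 (attained by i=1)
Answer: p(-2) = -2; p(3) = 3; p(-4) = -4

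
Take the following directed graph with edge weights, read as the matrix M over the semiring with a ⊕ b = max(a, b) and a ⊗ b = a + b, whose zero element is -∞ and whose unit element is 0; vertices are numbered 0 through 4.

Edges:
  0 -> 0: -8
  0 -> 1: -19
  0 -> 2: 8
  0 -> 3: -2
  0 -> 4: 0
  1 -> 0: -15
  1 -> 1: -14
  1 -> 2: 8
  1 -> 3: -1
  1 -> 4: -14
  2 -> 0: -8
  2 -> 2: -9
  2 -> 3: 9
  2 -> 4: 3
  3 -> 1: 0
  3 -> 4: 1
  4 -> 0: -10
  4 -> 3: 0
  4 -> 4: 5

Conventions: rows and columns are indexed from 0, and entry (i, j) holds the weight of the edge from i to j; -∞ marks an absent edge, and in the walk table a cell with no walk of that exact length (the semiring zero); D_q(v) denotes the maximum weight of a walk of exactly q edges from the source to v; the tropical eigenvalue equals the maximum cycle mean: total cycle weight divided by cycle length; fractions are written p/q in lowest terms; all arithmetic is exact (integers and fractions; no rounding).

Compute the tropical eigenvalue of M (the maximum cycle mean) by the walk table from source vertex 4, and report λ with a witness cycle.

q=0: [-∞, -∞, -∞, -∞, 0]
q=1: [-10, -∞, -∞, 0, 5]
q=2: [-5, 0, -2, 5, 10]
q=3: [0, 5, 8, 10, 15]
q=4: [5, 10, 13, 17, 20]
q=5: [10, 17, 18, 22, 25]
Optimal cycle mean attained by: cycle 1->2->3->1, total 8 + 9 + 0, length 3.
Answer: λ = 17/3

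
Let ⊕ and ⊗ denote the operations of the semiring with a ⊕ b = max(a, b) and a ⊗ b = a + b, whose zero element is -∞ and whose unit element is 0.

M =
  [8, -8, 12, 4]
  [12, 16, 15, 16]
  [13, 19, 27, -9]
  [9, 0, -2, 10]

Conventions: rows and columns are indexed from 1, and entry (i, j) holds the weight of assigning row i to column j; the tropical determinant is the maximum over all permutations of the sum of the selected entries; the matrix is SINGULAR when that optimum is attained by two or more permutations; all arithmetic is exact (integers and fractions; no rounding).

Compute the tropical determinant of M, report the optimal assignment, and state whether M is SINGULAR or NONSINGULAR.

σ = (1, 2, 3, 4): 8 + 16 + 27 + 10 = 61
σ = (1, 2, 4, 3): 8 + 16 + (-9) + (-2) = 13
σ = (1, 3, 2, 4): 8 + 15 + 19 + 10 = 52
σ = (1, 3, 4, 2): 8 + 15 + (-9) + 0 = 14
σ = (1, 4, 2, 3): 8 + 16 + 19 + (-2) = 41
σ = (1, 4, 3, 2): 8 + 16 + 27 + 0 = 51
σ = (2, 1, 3, 4): (-8) + 12 + 27 + 10 = 41
σ = (2, 1, 4, 3): (-8) + 12 + (-9) + (-2) = -7
σ = (2, 3, 1, 4): (-8) + 15 + 13 + 10 = 30
σ = (2, 3, 4, 1): (-8) + 15 + (-9) + 9 = 7
σ = (2, 4, 1, 3): (-8) + 16 + 13 + (-2) = 19
σ = (2, 4, 3, 1): (-8) + 16 + 27 + 9 = 44
σ = (3, 1, 2, 4): 12 + 12 + 19 + 10 = 53
σ = (3, 1, 4, 2): 12 + 12 + (-9) + 0 = 15
σ = (3, 2, 1, 4): 12 + 16 + 13 + 10 = 51
σ = (3, 2, 4, 1): 12 + 16 + (-9) + 9 = 28
σ = (3, 4, 1, 2): 12 + 16 + 13 + 0 = 41
σ = (3, 4, 2, 1): 12 + 16 + 19 + 9 = 56
σ = (4, 1, 2, 3): 4 + 12 + 19 + (-2) = 33
σ = (4, 1, 3, 2): 4 + 12 + 27 + 0 = 43
σ = (4, 2, 1, 3): 4 + 16 + 13 + (-2) = 31
σ = (4, 2, 3, 1): 4 + 16 + 27 + 9 = 56
σ = (4, 3, 1, 2): 4 + 15 + 13 + 0 = 32
σ = (4, 3, 2, 1): 4 + 15 + 19 + 9 = 47
Optimal value attained by: σ = (1, 2, 3, 4).
Answer: det⊕(M) = 61; verdict: NONSINGULAR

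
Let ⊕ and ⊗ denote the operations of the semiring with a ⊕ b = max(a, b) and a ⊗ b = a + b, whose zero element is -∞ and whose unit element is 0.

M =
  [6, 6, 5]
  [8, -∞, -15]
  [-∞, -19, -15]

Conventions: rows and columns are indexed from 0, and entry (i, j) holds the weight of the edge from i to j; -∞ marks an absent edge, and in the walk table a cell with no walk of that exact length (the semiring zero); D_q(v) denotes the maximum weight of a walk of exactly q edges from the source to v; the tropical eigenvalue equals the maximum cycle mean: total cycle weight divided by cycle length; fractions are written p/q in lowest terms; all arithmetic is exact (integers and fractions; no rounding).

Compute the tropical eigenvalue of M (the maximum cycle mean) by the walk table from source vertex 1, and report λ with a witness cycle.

q=0: [-∞, 0, -∞]
q=1: [8, -∞, -15]
q=2: [14, 14, 13]
q=3: [22, 20, 19]
Optimal cycle mean attained by: cycle 0->1->0, total 6 + 8, length 2.
Answer: λ = 7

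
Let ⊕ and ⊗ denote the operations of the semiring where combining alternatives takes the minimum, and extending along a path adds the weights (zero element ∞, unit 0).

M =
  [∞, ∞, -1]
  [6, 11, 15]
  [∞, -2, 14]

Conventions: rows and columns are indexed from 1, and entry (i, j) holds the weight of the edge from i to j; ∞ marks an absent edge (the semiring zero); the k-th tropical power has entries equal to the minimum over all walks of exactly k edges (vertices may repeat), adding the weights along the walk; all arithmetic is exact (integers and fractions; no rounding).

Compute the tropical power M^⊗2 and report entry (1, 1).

M^⊗2:
  [∞, -3, 13]
  [17, 13, 5]
  [4, 9, 13]
Key observation: no walk of exactly 2 edges connects these vertices, so the entry is the semiring zero.
Answer: (M^⊗2)[1][1] = ∞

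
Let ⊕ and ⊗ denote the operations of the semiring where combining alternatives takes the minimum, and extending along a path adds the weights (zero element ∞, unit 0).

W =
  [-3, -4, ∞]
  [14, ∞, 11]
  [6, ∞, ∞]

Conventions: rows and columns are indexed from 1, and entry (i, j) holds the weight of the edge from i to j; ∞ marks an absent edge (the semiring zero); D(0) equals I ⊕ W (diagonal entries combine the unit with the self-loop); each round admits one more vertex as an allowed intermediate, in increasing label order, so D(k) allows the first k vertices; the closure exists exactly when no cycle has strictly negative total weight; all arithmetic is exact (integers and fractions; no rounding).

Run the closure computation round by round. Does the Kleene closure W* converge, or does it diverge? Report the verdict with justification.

Detection: at round 0, diagonal entry (1, 1) turns strictly negative.
Key observation: the cycle 1->1 has total weight (-3), which is strictly negative.
Answer: DIVERGES — negative cycle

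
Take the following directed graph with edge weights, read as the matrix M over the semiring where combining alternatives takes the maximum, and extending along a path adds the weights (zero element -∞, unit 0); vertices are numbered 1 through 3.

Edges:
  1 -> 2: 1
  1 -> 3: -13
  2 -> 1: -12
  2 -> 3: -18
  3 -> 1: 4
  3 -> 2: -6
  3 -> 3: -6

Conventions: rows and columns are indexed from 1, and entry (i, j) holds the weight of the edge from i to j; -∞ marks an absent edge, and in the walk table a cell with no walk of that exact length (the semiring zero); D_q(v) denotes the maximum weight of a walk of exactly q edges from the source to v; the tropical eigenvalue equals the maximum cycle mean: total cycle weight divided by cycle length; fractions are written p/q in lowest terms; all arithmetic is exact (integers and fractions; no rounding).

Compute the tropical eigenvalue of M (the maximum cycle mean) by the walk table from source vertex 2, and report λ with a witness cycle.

q=0: [-∞, 0, -∞]
q=1: [-12, -∞, -18]
q=2: [-14, -11, -24]
q=3: [-20, -13, -27]
Optimal cycle mean attained by: cycle 1->2->3->1, total 1 + (-18) + 4, length 3.
Answer: λ = -13/3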